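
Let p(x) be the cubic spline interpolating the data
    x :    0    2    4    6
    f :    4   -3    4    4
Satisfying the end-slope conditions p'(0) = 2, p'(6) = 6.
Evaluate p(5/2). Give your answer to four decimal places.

Let M_i = p''(x_i). Step sizes h_i = 2, 2, 2; slopes of the chords Δ_i = (y_(i+1) - y_i)/h_i = -7/2, 7/2, 0.
  2·M_0 + 8·M_1 + 2·M_2 = 6(Δ_1 - Δ_0) = 42
  2·M_1 + 8·M_2 + 2·M_3 = 6(Δ_2 - Δ_1) = -21
Clamped end conditions give two more equations: 2h_0·M_0 + h_0·M_1 = 6(Δ_0 - p'(0)) = -33 and h_2·M_2 + 2h_2·M_3 = 6(p'(6) - Δ_2) = 36.
Hence M_0 = -41/3, M_1 = 65/6, M_2 = -26/3, M_3 = 40/3.
On [2, 4], p(x) = -3 - 5/6·(x - 2) + 65/12·(x - 2)² - 13/8·(x - 2)³.
With (x - 2) = 1/2: p(5/2) = -145/64.

-2.2656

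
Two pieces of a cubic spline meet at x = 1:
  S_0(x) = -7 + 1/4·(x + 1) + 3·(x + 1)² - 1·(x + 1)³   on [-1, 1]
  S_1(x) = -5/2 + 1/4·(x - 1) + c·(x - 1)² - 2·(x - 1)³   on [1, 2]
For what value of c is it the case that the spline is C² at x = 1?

S_0''(x) = 6 - 6·(x + 1), so S_0''(1) = -6. On the right, S_1''(1) = 2c, so c = -3.

-3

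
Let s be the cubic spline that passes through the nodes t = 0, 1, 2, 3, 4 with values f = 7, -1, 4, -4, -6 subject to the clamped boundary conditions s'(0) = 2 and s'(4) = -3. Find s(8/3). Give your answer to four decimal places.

Write M_i for s''(x_i). With h_i = 1, 1, 1, 1 and divided differences Δ_i = -8, 5, -8, -2, the continuity of s' gives the tridiagonal system
  1·M_0 + 4·M_1 + 1·M_2 = 6(Δ_1 - Δ_0) = 78
  1·M_1 + 4·M_2 + 1·M_3 = 6(Δ_2 - Δ_1) = -78
  1·M_2 + 4·M_3 + 1·M_4 = 6(Δ_3 - Δ_2) = 36
Clamped end conditions give two more equations: 2h_0·M_0 + h_0·M_1 = 6(Δ_0 - s'(0)) = -60 and h_3·M_3 + 2h_3·M_4 = 6(s'(4) - Δ_3) = -6.
Solving the tridiagonal system: M_0 = -353/7, M_1 = 286/7, M_2 = -35, M_3 = 148/7, M_4 = -95/7.
On [2, 3], s(t) = 4 + 1/7·(t - 2) - 35/2·(t - 2)² + 131/14·(t - 2)³.
With (t - 2) = 2/3: s(8/3) = -172/189.

-0.9101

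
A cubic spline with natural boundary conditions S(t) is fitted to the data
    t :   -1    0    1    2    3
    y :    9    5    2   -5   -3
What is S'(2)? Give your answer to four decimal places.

-3.4286

Write M_i for S''(x_i). With h_i = 1, 1, 1, 1 and divided differences Δ_i = -4, -3, -7, 2, the continuity of S' gives the tridiagonal system
  1·M_0 + 4·M_1 + 1·M_2 = 6(Δ_1 - Δ_0) = 6
  1·M_1 + 4·M_2 + 1·M_3 = 6(Δ_2 - Δ_1) = -24
  1·M_2 + 4·M_3 + 1·M_4 = 6(Δ_3 - Δ_2) = 54
Natural end conditions: M_0 = M_4 = 0.
Solving: M_0 = 0, M_1 = 30/7, M_2 = -78/7, M_3 = 114/7, M_4 = 0.
On [2, 3], S'(t) = b_3 + 2c_3·(t - 2) + 3d_3·(t - 2)² with b_3 = Δ_3 - h_3(2M_3 + M_4)/6 = -24/7, c_3 = M_3/2 = 57/7, d_3 = (M_4 - M_3)/(6h_3) = -19/7. So S'(2) = -24/7.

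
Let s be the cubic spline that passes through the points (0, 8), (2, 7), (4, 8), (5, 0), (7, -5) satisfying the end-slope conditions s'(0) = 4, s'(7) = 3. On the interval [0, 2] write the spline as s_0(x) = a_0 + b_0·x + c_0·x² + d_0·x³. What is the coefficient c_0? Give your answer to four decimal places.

Let M_i = s''(x_i). Step sizes h_i = 2, 2, 1, 2; slopes of the chords Δ_i = (y_(i+1) - y_i)/h_i = -1/2, 1/2, -8, -5/2.
  2·M_0 + 8·M_1 + 2·M_2 = 6(Δ_1 - Δ_0) = 6
  2·M_1 + 6·M_2 + 1·M_3 = 6(Δ_2 - Δ_1) = -51
  1·M_2 + 6·M_3 + 2·M_4 = 6(Δ_3 - Δ_2) = 33
Clamped end conditions give two more equations: 2h_0·M_0 + h_0·M_1 = 6(Δ_0 - s'(0)) = -27 and h_3·M_3 + 2h_3·M_4 = 6(s'(7) - Δ_3) = 33.
Solving the tridiagonal system: M_0 = -1193/122, M_1 = 739/122, M_2 = -1397/122, M_3 = 341/61, M_4 = 1331/244.
On [0, 2], with s_0(x) = a_0 + b_0·x + c_0·x² + d_0·x³: c_0 = M_0/2 = -1193/244, d_0 = (M_1 - M_0)/(6h_0) = 161/122, b_0 = Δ_0 - h_0(2M_0 + M_1)/6 = 4.

-4.8893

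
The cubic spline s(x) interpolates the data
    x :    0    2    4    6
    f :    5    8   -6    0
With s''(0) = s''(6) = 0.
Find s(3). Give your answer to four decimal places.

0.7750

Put m_i = s'' at the i-th knot. Here h = (2, 2, 2) and Δ = (3/2, -7, 3), so the interior equations h_(i-1)·m_(i-1) + 2(h_(i-1)+h_i)·m_i + h_i·m_(i+1) = 6(Δ_i − Δ_(i-1)) read
  2·m_0 + 8·m_1 + 2·m_2 = 6(Δ_1 - Δ_0) = -51
  2·m_1 + 8·m_2 + 2·m_3 = 6(Δ_2 - Δ_1) = 60
Natural end conditions: m_0 = m_3 = 0.
Hence m_0 = 0, m_1 = -44/5, m_2 = 97/10, m_3 = 0.
On [2, 4], s(x) = 8 - 131/30·(x - 2) - 22/5·(x - 2)² + 37/24·(x - 2)³.
With (x - 2) = 1: s(3) = 31/40.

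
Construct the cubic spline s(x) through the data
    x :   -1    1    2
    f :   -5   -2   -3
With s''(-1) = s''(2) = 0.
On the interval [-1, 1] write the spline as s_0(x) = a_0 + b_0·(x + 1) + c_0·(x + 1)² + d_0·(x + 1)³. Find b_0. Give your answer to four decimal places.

2.3333

Put m_i = s'' at the i-th knot. Here h = (2, 1) and Δ = (3/2, -1), so the interior equations h_(i-1)·m_(i-1) + 2(h_(i-1)+h_i)·m_i + h_i·m_(i+1) = 6(Δ_i − Δ_(i-1)) read
  2·m_0 + 6·m_1 + 1·m_2 = 6(Δ_1 - Δ_0) = -15
Natural end conditions: m_0 = m_2 = 0.
Solving the tridiagonal system: m_0 = 0, m_1 = -5/2, m_2 = 0.
On [-1, 1], with s_0(x) = a_0 + b_0·(x + 1) + c_0·(x + 1)² + d_0·(x + 1)³: c_0 = m_0/2 = 0, d_0 = (m_1 - m_0)/(6h_0) = -5/24, b_0 = Δ_0 - h_0(2m_0 + m_1)/6 = 7/3.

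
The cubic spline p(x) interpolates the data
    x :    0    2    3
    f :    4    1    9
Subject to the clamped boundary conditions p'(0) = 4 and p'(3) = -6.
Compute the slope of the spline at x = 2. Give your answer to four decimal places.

8.5833

Let M_i = p''(x_i). Step sizes h_i = 2, 1; slopes of the chords Δ_i = (y_(i+1) - y_i)/h_i = -3/2, 8.
  2·M_0 + 6·M_1 + 1·M_2 = 6(Δ_1 - Δ_0) = 57
Clamped end conditions give two more equations: 2h_0·M_0 + h_0·M_1 = 6(Δ_0 - p'(0)) = -33 and h_1·M_1 + 2h_1·M_2 = 6(p'(3) - Δ_1) = -84.
Solving: M_0 = -253/12, M_1 = 77/3, M_2 = -329/6.
On [2, 3], p'(x) = b_1 + 2c_1·(x - 2) + 3d_1·(x - 2)² with b_1 = Δ_1 - h_1(2M_1 + M_2)/6 = 103/12, c_1 = M_1/2 = 77/6, d_1 = (M_2 - M_1)/(6h_1) = -161/12. So p'(2) = 103/12.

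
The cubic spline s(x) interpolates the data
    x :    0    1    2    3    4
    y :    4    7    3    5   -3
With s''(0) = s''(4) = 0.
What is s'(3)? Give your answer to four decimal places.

-1.5357

Write m_i for s''(x_i). With h_i = 1, 1, 1, 1 and divided differences Δ_i = 3, -4, 2, -8, the continuity of s' gives the tridiagonal system
  1·m_0 + 4·m_1 + 1·m_2 = 6(Δ_1 - Δ_0) = -42
  1·m_1 + 4·m_2 + 1·m_3 = 6(Δ_2 - Δ_1) = 36
  1·m_2 + 4·m_3 + 1·m_4 = 6(Δ_3 - Δ_2) = -60
Natural end conditions: m_0 = m_4 = 0.
Forward elimination and back-substitution give m_0 = 0, m_1 = -417/28, m_2 = 123/7, m_3 = -543/28, m_4 = 0.
On [3, 4], s'(x) = b_3 + 2c_3·(x - 3) + 3d_3·(x - 3)² with b_3 = Δ_3 - h_3(2m_3 + m_4)/6 = -43/28, c_3 = m_3/2 = -543/56, d_3 = (m_4 - m_3)/(6h_3) = 181/56. So s'(3) = -43/28.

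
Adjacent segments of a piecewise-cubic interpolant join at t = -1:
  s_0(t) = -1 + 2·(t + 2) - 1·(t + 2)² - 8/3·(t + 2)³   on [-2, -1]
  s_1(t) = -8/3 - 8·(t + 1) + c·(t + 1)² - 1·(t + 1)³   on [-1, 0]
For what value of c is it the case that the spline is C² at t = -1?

s_0''(t) = -2 - 16·(t + 2), so s_0''(-1) = -18. On the right, s_1''(-1) = 2c, so c = -9.

-9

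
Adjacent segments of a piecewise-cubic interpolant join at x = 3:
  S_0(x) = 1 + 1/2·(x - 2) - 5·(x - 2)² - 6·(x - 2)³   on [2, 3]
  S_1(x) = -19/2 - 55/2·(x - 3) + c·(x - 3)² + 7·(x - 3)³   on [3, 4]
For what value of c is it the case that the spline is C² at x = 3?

-23

S_0''(x) = -10 - 36·(x - 2), so S_0''(3) = -46. On the right, S_1''(3) = 2c, so c = -23.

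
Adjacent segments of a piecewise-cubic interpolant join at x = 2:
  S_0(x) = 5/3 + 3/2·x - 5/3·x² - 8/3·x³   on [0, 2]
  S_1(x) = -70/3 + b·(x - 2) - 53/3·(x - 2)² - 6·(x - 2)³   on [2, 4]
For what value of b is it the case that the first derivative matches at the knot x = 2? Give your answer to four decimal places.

-37.1667

S_0'(x) = 3/2 - 10/3·x - 8·x², so S_0'(2) = -223/6. On the right, S_1'(2) = b, so b = -223/6.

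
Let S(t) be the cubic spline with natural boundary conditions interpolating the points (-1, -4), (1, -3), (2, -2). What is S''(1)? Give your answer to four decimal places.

Put m_i = S'' at the i-th knot. Here h = (2, 1) and Δ = (1/2, 1), so the interior equations h_(i-1)·m_(i-1) + 2(h_(i-1)+h_i)·m_i + h_i·m_(i+1) = 6(Δ_i − Δ_(i-1)) read
  2·m_0 + 6·m_1 + 1·m_2 = 6(Δ_1 - Δ_0) = 3
Natural end conditions: m_0 = m_2 = 0.
Solving: m_0 = 0, m_1 = 1/2, m_2 = 0.

0.5000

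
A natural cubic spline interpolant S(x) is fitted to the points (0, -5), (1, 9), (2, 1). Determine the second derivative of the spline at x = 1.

-33

With M_i denoting the second derivative at x_i, h_i = 1, 1, and Δ_i = (y_(i+1) − y_i)/h_i = 14, -8:
  1·M_0 + 4·M_1 + 1·M_2 = 6(Δ_1 - Δ_0) = -132
Natural end conditions: M_0 = M_2 = 0.
Hence M_0 = 0, M_1 = -33, M_2 = 0.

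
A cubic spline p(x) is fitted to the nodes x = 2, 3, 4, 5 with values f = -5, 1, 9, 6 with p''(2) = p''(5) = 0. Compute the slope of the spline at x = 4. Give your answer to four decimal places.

With σ_i denoting the second derivative at x_i, h_i = 1, 1, 1, and Δ_i = (y_(i+1) − y_i)/h_i = 6, 8, -3:
  1·σ_0 + 4·σ_1 + 1·σ_2 = 6(Δ_1 - Δ_0) = 12
  1·σ_1 + 4·σ_2 + 1·σ_3 = 6(Δ_2 - Δ_1) = -66
Natural end conditions: σ_0 = σ_3 = 0.
Forward elimination and back-substitution give σ_0 = 0, σ_1 = 38/5, σ_2 = -92/5, σ_3 = 0.
On [4, 5], p'(x) = b_2 + 2c_2·(x - 4) + 3d_2·(x - 4)² with b_2 = Δ_2 - h_2(2σ_2 + σ_3)/6 = 47/15, c_2 = σ_2/2 = -46/5, d_2 = (σ_3 - σ_2)/(6h_2) = 46/15. So p'(4) = 47/15.

3.1333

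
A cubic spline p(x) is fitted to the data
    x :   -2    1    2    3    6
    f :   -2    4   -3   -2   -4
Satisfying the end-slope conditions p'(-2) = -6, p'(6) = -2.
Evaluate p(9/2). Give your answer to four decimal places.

-1.2764

Write M_i for p''(x_i). With h_i = 3, 1, 1, 3 and divided differences Δ_i = 2, -7, 1, -2/3, the continuity of p' gives the tridiagonal system
  3·M_0 + 8·M_1 + 1·M_2 = 6(Δ_1 - Δ_0) = -54
  1·M_1 + 4·M_2 + 1·M_3 = 6(Δ_2 - Δ_1) = 48
  1·M_2 + 8·M_3 + 3·M_4 = 6(Δ_3 - Δ_2) = -10
Clamped end conditions give two more equations: 2h_0·M_0 + h_0·M_1 = 6(Δ_0 - p'(-2)) = 48 and h_3·M_3 + 2h_3·M_4 = 6(p'(6) - Δ_3) = -8.
Forward elimination and back-substitution give M_0 = 397/26, M_1 = -189/13, M_2 = 33/2, M_3 = -45/13, M_4 = 31/78.
On [3, 6], p(x) = -2 + 135/52·(x - 3) - 45/26·(x - 3)² + 301/1404·(x - 3)³.
With (x - 3) = 3/2: p(9/2) = -531/416.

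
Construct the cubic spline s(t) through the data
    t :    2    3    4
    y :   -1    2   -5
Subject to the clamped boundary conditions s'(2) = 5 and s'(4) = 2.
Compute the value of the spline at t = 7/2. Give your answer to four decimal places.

-2.3438

Write m_i for s''(x_i). With h_i = 1, 1 and divided differences Δ_i = 3, -7, the continuity of s' gives the tridiagonal system
  1·m_0 + 4·m_1 + 1·m_2 = 6(Δ_1 - Δ_0) = -60
Clamped end conditions give two more equations: 2h_0·m_0 + h_0·m_1 = 6(Δ_0 - s'(2)) = -12 and h_1·m_1 + 2h_1·m_2 = 6(s'(4) - Δ_1) = 54.
Hence m_0 = 15/2, m_1 = -27, m_2 = 81/2.
On [3, 4], s(t) = 2 - 19/4·(t - 3) - 27/2·(t - 3)² + 45/4·(t - 3)³.
With (t - 3) = 1/2: s(7/2) = -75/32.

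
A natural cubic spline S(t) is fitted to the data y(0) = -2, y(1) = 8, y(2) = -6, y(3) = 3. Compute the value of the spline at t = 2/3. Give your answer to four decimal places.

Let M_i = S''(x_i). Step sizes h_i = 1, 1, 1; slopes of the chords Δ_i = (y_(i+1) - y_i)/h_i = 10, -14, 9.
  1·M_0 + 4·M_1 + 1·M_2 = 6(Δ_1 - Δ_0) = -144
  1·M_1 + 4·M_2 + 1·M_3 = 6(Δ_2 - Δ_1) = 138
Natural end conditions: M_0 = M_3 = 0.
Hence M_0 = 0, M_1 = -238/5, M_2 = 232/5, M_3 = 0.
On [0, 1], S(t) = -2 + 269/15·t + 0·t² - 119/15·t³.
With t = 2/3: S(2/3) = 616/81.

7.6049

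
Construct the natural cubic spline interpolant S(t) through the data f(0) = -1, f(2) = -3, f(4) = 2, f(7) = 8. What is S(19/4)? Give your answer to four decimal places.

With M_i denoting the second derivative at x_i, h_i = 2, 2, 3, and Δ_i = (y_(i+1) − y_i)/h_i = -1, 5/2, 2:
  2·M_0 + 8·M_1 + 2·M_2 = 6(Δ_1 - Δ_0) = 21
  2·M_1 + 10·M_2 + 3·M_3 = 6(Δ_2 - Δ_1) = -3
Natural end conditions: M_0 = M_3 = 0.
Forward elimination and back-substitution give M_0 = 0, M_1 = 54/19, M_2 = -33/38, M_3 = 0.
On [4, 7], S(t) = 2 + 109/38·(t - 4) - 33/76·(t - 4)² + 11/228·(t - 4)³.
With (t - 4) = 3/4: S(19/4) = 19103/4864.

3.9274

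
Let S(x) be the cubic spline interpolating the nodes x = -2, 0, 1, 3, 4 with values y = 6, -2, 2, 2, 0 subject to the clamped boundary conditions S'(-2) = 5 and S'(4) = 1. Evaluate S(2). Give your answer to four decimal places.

Put m_i = S'' at the i-th knot. Here h = (2, 1, 2, 1) and Δ = (-4, 4, 0, -2), so the interior equations h_(i-1)·m_(i-1) + 2(h_(i-1)+h_i)·m_i + h_i·m_(i+1) = 6(Δ_i − Δ_(i-1)) read
  2·m_0 + 6·m_1 + 1·m_2 = 6(Δ_1 - Δ_0) = 48
  1·m_1 + 6·m_2 + 2·m_3 = 6(Δ_2 - Δ_1) = -24
  2·m_2 + 6·m_3 + 1·m_4 = 6(Δ_3 - Δ_2) = -12
Clamped end conditions give two more equations: 2h_0·m_0 + h_0·m_1 = 6(Δ_0 - S'(-2)) = -54 and h_3·m_3 + 2h_3·m_4 = 6(S'(4) - Δ_3) = 18.
Solving: m_0 = -4021/186, m_1 = 1510/93, m_2 = -575/93, m_3 = -146/93, m_4 = 910/93.
On [1, 3], S(x) = 2 + 144/31·(x - 1) - 575/186·(x - 1)² + 143/372·(x - 1)³.
With (x - 1) = 1: S(2) = 1465/372.

3.9382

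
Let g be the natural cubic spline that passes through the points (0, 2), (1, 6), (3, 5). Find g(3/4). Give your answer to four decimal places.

Put m_i = g'' at the i-th knot. Here h = (1, 2) and Δ = (4, -1/2), so the interior equations h_(i-1)·m_(i-1) + 2(h_(i-1)+h_i)·m_i + h_i·m_(i+1) = 6(Δ_i − Δ_(i-1)) read
  1·m_0 + 6·m_1 + 2·m_2 = 6(Δ_1 - Δ_0) = -27
Natural end conditions: m_0 = m_2 = 0.
Solving: m_0 = 0, m_1 = -9/2, m_2 = 0.
On [0, 1], g(t) = 2 + 19/4·t + 0·t² - 3/4·t³.
With t = 3/4: g(3/4) = 1343/256.

5.2461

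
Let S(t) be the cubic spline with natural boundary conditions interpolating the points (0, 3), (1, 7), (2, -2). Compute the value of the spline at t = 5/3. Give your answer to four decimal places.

Let M_i = S''(x_i). Step sizes h_i = 1, 1; slopes of the chords Δ_i = (y_(i+1) - y_i)/h_i = 4, -9.
  1·M_0 + 4·M_1 + 1·M_2 = 6(Δ_1 - Δ_0) = -78
Natural end conditions: M_0 = M_2 = 0.
Forward elimination and back-substitution give M_0 = 0, M_1 = -39/2, M_2 = 0.
On [1, 2], S(t) = 7 - 5/2·(t - 1) - 39/4·(t - 1)² + 13/4·(t - 1)³.
With (t - 1) = 2/3: S(5/3) = 53/27.

1.9630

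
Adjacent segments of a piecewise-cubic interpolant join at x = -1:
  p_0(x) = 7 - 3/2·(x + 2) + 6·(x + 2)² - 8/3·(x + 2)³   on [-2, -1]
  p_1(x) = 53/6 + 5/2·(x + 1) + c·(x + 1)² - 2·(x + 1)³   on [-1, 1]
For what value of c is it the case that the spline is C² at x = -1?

-2

p_0''(x) = 12 - 16·(x + 2), so p_0''(-1) = -4. On the right, p_1''(-1) = 2c, so c = -2.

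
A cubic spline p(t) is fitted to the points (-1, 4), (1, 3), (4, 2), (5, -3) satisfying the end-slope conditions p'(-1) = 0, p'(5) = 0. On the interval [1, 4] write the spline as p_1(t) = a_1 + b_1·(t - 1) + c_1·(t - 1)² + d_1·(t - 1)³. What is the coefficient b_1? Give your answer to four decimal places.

0.5128

Write M_i for p''(x_i). With h_i = 2, 3, 1 and divided differences Δ_i = -1/2, -1/3, -5, the continuity of p' gives the tridiagonal system
  2·M_0 + 10·M_1 + 3·M_2 = 6(Δ_1 - Δ_0) = 1
  3·M_1 + 8·M_2 + 1·M_3 = 6(Δ_2 - Δ_1) = -28
Clamped end conditions give two more equations: 2h_0·M_0 + h_0·M_1 = 6(Δ_0 - p'(-1)) = -3 and h_2·M_2 + 2h_2·M_3 = 6(p'(5) - Δ_2) = 30.
Solving the tridiagonal system: M_0 = -157/78, M_1 = 197/78, M_2 = -263/39, M_3 = 1433/78.
On [1, 4], with p_1(t) = a_1 + b_1·(t - 1) + c_1·(t - 1)² + d_1·(t - 1)³: c_1 = M_1/2 = 197/156, d_1 = (M_2 - M_1)/(6h_1) = -241/468, b_1 = Δ_1 - h_1(2M_1 + M_2)/6 = 20/39.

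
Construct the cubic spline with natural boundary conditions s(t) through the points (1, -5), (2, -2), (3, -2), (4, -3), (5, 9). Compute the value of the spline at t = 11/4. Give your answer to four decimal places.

-1.5547

Let m_i = s''(x_i). Step sizes h_i = 1, 1, 1, 1; slopes of the chords Δ_i = (y_(i+1) - y_i)/h_i = 3, 0, -1, 12.
  1·m_0 + 4·m_1 + 1·m_2 = 6(Δ_1 - Δ_0) = -18
  1·m_1 + 4·m_2 + 1·m_3 = 6(Δ_2 - Δ_1) = -6
  1·m_2 + 4·m_3 + 1·m_4 = 6(Δ_3 - Δ_2) = 78
Natural end conditions: m_0 = m_4 = 0.
Solving the tridiagonal system: m_0 = 0, m_1 = -3, m_2 = -6, m_3 = 21, m_4 = 0.
On [2, 3], s(t) = -2 + 2·(t - 2) - 3/2·(t - 2)² - 1/2·(t - 2)³.
With (t - 2) = 3/4: s(11/4) = -199/128.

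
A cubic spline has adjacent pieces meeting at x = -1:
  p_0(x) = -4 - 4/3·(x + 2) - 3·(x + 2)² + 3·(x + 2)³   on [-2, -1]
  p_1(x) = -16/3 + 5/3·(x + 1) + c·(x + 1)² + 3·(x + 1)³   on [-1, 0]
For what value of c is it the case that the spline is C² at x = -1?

6

p_0''(x) = -6 + 18·(x + 2), so p_0''(-1) = 12. On the right, p_1''(-1) = 2c, so c = 6.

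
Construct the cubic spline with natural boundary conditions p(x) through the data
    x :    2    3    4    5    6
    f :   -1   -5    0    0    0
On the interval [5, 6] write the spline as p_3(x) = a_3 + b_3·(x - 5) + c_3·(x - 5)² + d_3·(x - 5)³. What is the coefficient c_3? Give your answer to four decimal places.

1.5536

Put σ_i = p'' at the i-th knot. Here h = (1, 1, 1, 1) and Δ = (-4, 5, 0, 0), so the interior equations h_(i-1)·σ_(i-1) + 2(h_(i-1)+h_i)·σ_i + h_i·σ_(i+1) = 6(Δ_i − Δ_(i-1)) read
  1·σ_0 + 4·σ_1 + 1·σ_2 = 6(Δ_1 - Δ_0) = 54
  1·σ_1 + 4·σ_2 + 1·σ_3 = 6(Δ_2 - Δ_1) = -30
  1·σ_2 + 4·σ_3 + 1·σ_4 = 6(Δ_3 - Δ_2) = 0
Natural end conditions: σ_0 = σ_4 = 0.
Solving the tridiagonal system: σ_0 = 0, σ_1 = 465/28, σ_2 = -87/7, σ_3 = 87/28, σ_4 = 0.
On [5, 6], with p_3(x) = a_3 + b_3·(x - 5) + c_3·(x - 5)² + d_3·(x - 5)³: c_3 = σ_3/2 = 87/56, d_3 = (σ_4 - σ_3)/(6h_3) = -29/56, b_3 = Δ_3 - h_3(2σ_3 + σ_4)/6 = -29/28.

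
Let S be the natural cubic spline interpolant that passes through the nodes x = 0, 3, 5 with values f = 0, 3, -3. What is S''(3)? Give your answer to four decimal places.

With M_i denoting the second derivative at x_i, h_i = 3, 2, and Δ_i = (y_(i+1) − y_i)/h_i = 1, -3:
  3·M_0 + 10·M_1 + 2·M_2 = 6(Δ_1 - Δ_0) = -24
Natural end conditions: M_0 = M_2 = 0.
Hence M_0 = 0, M_1 = -12/5, M_2 = 0.

-2.4000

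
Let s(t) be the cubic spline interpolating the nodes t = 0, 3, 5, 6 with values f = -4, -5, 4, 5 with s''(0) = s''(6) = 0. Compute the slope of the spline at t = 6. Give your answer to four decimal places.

Let σ_i = s''(x_i). Step sizes h_i = 3, 2, 1; slopes of the chords Δ_i = (y_(i+1) - y_i)/h_i = -1/3, 9/2, 1.
  3·σ_0 + 10·σ_1 + 2·σ_2 = 6(Δ_1 - Δ_0) = 29
  2·σ_1 + 6·σ_2 + 1·σ_3 = 6(Δ_2 - Δ_1) = -21
Natural end conditions: σ_0 = σ_3 = 0.
Hence σ_0 = 0, σ_1 = 27/7, σ_2 = -67/14, σ_3 = 0.
On [5, 6], s'(t) = b_2 + 2c_2·(t - 5) + 3d_2·(t - 5)² with b_2 = Δ_2 - h_2(2σ_2 + σ_3)/6 = 109/42, c_2 = σ_2/2 = -67/28, d_2 = (σ_3 - σ_2)/(6h_2) = 67/84. So s'(6) = 17/84.

0.2024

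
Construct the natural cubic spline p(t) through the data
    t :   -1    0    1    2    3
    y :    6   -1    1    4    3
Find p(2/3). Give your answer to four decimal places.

-0.3122

Put M_i = p'' at the i-th knot. Here h = (1, 1, 1, 1) and Δ = (-7, 2, 3, -1), so the interior equations h_(i-1)·M_(i-1) + 2(h_(i-1)+h_i)·M_i + h_i·M_(i+1) = 6(Δ_i − Δ_(i-1)) read
  1·M_0 + 4·M_1 + 1·M_2 = 6(Δ_1 - Δ_0) = 54
  1·M_1 + 4·M_2 + 1·M_3 = 6(Δ_2 - Δ_1) = 6
  1·M_2 + 4·M_3 + 1·M_4 = 6(Δ_3 - Δ_2) = -24
Natural end conditions: M_0 = M_4 = 0.
Forward elimination and back-substitution give M_0 = 0, M_1 = 381/28, M_2 = -3/7, M_3 = -165/28, M_4 = 0.
On [0, 1], p(t) = -1 - 69/28·t + 381/56·t² - 131/56·t³.
With t = 2/3: p(2/3) = -59/189.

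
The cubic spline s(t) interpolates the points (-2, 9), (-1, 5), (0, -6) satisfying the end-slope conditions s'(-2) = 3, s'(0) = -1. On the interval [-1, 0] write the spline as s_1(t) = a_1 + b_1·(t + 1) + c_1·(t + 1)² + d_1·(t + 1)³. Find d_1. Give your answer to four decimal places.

Put σ_i = s'' at the i-th knot. Here h = (1, 1) and Δ = (-4, -11), so the interior equations h_(i-1)·σ_(i-1) + 2(h_(i-1)+h_i)·σ_i + h_i·σ_(i+1) = 6(Δ_i − Δ_(i-1)) read
  1·σ_0 + 4·σ_1 + 1·σ_2 = 6(Δ_1 - Δ_0) = -42
Clamped end conditions give two more equations: 2h_0·σ_0 + h_0·σ_1 = 6(Δ_0 - s'(-2)) = -42 and h_1·σ_1 + 2h_1·σ_2 = 6(s'(0) - Δ_1) = 60.
Hence σ_0 = -25/2, σ_1 = -17, σ_2 = 77/2.
On [-1, 0], with s_1(t) = a_1 + b_1·(t + 1) + c_1·(t + 1)² + d_1·(t + 1)³: c_1 = σ_1/2 = -17/2, d_1 = (σ_2 - σ_1)/(6h_1) = 37/4, b_1 = Δ_1 - h_1(2σ_1 + σ_2)/6 = -47/4.

9.2500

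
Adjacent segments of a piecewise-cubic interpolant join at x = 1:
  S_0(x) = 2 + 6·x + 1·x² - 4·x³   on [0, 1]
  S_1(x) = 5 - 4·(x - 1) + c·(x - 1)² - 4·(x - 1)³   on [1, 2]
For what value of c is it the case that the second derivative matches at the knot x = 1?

-11

S_0''(x) = 2 - 24·x, so S_0''(1) = -22. On the right, S_1''(1) = 2c, so c = -11.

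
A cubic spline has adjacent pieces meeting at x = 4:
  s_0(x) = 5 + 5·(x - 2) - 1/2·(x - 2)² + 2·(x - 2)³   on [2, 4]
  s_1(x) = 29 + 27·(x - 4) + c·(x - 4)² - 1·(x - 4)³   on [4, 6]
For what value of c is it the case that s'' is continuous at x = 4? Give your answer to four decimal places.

s_0''(x) = -1 + 12·(x - 2), so s_0''(4) = 23. On the right, s_1''(4) = 2c, so c = 23/2.

11.5000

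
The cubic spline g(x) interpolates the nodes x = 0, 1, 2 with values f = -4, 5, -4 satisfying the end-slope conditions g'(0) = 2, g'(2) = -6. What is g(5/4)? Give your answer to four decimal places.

4.0156

Put M_i = g'' at the i-th knot. Here h = (1, 1) and Δ = (9, -9), so the interior equations h_(i-1)·M_(i-1) + 2(h_(i-1)+h_i)·M_i + h_i·M_(i+1) = 6(Δ_i − Δ_(i-1)) read
  1·M_0 + 4·M_1 + 1·M_2 = 6(Δ_1 - Δ_0) = -108
Clamped end conditions give two more equations: 2h_0·M_0 + h_0·M_1 = 6(Δ_0 - g'(0)) = 42 and h_1·M_1 + 2h_1·M_2 = 6(g'(2) - Δ_1) = 18.
Hence M_0 = 44, M_1 = -46, M_2 = 32.
On [1, 2], g(x) = 5 + 1·(x - 1) - 23·(x - 1)² + 13·(x - 1)³.
With (x - 1) = 1/4: g(5/4) = 257/64.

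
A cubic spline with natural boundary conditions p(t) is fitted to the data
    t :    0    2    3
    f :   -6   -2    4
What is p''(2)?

Let M_i = p''(x_i). Step sizes h_i = 2, 1; slopes of the chords Δ_i = (y_(i+1) - y_i)/h_i = 2, 6.
  2·M_0 + 6·M_1 + 1·M_2 = 6(Δ_1 - Δ_0) = 24
Natural end conditions: M_0 = M_2 = 0.
Solving: M_0 = 0, M_1 = 4, M_2 = 0.

4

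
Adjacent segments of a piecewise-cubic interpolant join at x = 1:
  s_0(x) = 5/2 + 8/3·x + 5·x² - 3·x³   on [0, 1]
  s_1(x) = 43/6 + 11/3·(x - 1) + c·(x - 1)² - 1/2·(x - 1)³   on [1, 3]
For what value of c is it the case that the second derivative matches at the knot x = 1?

-4

s_0''(x) = 10 - 18·x, so s_0''(1) = -8. On the right, s_1''(1) = 2c, so c = -4.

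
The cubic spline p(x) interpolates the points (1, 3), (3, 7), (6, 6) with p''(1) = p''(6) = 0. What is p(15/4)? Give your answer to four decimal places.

7.4391

Put M_i = p'' at the i-th knot. Here h = (2, 3) and Δ = (2, -1/3), so the interior equations h_(i-1)·M_(i-1) + 2(h_(i-1)+h_i)·M_i + h_i·M_(i+1) = 6(Δ_i − Δ_(i-1)) read
  2·M_0 + 10·M_1 + 3·M_2 = 6(Δ_1 - Δ_0) = -14
Natural end conditions: M_0 = M_2 = 0.
Solving the tridiagonal system: M_0 = 0, M_1 = -7/5, M_2 = 0.
On [3, 6], p(x) = 7 + 16/15·(x - 3) - 7/10·(x - 3)² + 7/90·(x - 3)³.
With (x - 3) = 3/4: p(15/4) = 4761/640.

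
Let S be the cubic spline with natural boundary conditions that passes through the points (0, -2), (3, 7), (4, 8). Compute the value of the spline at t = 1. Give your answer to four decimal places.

1.6667

Write σ_i for S''(x_i). With h_i = 3, 1 and divided differences Δ_i = 3, 1, the continuity of S' gives the tridiagonal system
  3·σ_0 + 8·σ_1 + 1·σ_2 = 6(Δ_1 - Δ_0) = -12
Natural end conditions: σ_0 = σ_2 = 0.
Forward elimination and back-substitution give σ_0 = 0, σ_1 = -3/2, σ_2 = 0.
On [0, 3], S(t) = -2 + 15/4·t + 0·t² - 1/12·t³.
With t = 1: S(1) = 5/3.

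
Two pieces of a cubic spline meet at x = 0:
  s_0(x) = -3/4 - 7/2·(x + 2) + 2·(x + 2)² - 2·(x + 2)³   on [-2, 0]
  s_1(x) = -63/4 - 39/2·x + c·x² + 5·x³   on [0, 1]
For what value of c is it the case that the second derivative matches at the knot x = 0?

-10

s_0''(x) = 4 - 12·(x + 2), so s_0''(0) = -20. On the right, s_1''(0) = 2c, so c = -10.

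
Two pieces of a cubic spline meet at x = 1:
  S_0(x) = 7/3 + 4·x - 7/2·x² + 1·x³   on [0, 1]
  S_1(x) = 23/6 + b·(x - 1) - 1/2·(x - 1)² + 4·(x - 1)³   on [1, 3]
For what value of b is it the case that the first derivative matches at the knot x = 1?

0

S_0'(x) = 4 - 7·x + 3·x², so S_0'(1) = 0. On the right, S_1'(1) = b, so b = 0.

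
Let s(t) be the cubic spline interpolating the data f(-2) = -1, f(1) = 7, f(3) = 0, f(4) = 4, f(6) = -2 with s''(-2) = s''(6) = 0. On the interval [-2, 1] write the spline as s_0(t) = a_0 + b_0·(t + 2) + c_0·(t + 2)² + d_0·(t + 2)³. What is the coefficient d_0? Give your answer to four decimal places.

Let M_i = s''(x_i). Step sizes h_i = 3, 2, 1, 2; slopes of the chords Δ_i = (y_(i+1) - y_i)/h_i = 8/3, -7/2, 4, -3.
  3·M_0 + 10·M_1 + 2·M_2 = 6(Δ_1 - Δ_0) = -37
  2·M_1 + 6·M_2 + 1·M_3 = 6(Δ_2 - Δ_1) = 45
  1·M_2 + 6·M_3 + 2·M_4 = 6(Δ_3 - Δ_2) = -42
Natural end conditions: M_0 = M_4 = 0.
Hence M_0 = 0, M_1 = -1919/326, M_2 = 1782/163, M_3 = -1438/163, M_4 = 0.
On [-2, 1], with s_0(t) = a_0 + b_0·(t + 2) + c_0·(t + 2)² + d_0·(t + 2)³: c_0 = M_0/2 = 0, d_0 = (M_1 - M_0)/(6h_0) = -1919/5868, b_0 = Δ_0 - h_0(2M_0 + M_1)/6 = 10973/1956.

-0.3270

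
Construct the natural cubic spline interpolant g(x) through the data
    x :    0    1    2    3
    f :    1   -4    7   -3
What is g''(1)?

34

With M_i denoting the second derivative at x_i, h_i = 1, 1, 1, and Δ_i = (y_(i+1) − y_i)/h_i = -5, 11, -10:
  1·M_0 + 4·M_1 + 1·M_2 = 6(Δ_1 - Δ_0) = 96
  1·M_1 + 4·M_2 + 1·M_3 = 6(Δ_2 - Δ_1) = -126
Natural end conditions: M_0 = M_3 = 0.
Solving: M_0 = 0, M_1 = 34, M_2 = -40, M_3 = 0.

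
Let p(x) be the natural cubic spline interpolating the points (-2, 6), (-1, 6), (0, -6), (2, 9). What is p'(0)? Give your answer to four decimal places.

Write σ_i for p''(x_i). With h_i = 1, 1, 2 and divided differences Δ_i = 0, -12, 15/2, the continuity of p' gives the tridiagonal system
  1·σ_0 + 4·σ_1 + 1·σ_2 = 6(Δ_1 - Δ_0) = -72
  1·σ_1 + 6·σ_2 + 2·σ_3 = 6(Δ_2 - Δ_1) = 117
Natural end conditions: σ_0 = σ_3 = 0.
Hence σ_0 = 0, σ_1 = -549/23, σ_2 = 540/23, σ_3 = 0.
On [0, 2], p'(x) = b_2 + 2c_2·x + 3d_2·x² with b_2 = Δ_2 - h_2(2σ_2 + σ_3)/6 = -375/46, c_2 = σ_2/2 = 270/23, d_2 = (σ_3 - σ_2)/(6h_2) = -45/23. So p'(0) = -375/46.

-8.1522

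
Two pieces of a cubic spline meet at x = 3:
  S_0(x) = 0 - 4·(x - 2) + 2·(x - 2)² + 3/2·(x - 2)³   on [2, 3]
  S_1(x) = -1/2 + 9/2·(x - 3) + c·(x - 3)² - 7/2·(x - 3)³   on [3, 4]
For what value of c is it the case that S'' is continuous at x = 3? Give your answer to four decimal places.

S_0''(x) = 4 + 9·(x - 2), so S_0''(3) = 13. On the right, S_1''(3) = 2c, so c = 13/2.

6.5000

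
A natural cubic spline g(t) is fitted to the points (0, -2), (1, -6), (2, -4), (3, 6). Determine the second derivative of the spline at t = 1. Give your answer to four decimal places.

Write M_i for g''(x_i). With h_i = 1, 1, 1 and divided differences Δ_i = -4, 2, 10, the continuity of g' gives the tridiagonal system
  1·M_0 + 4·M_1 + 1·M_2 = 6(Δ_1 - Δ_0) = 36
  1·M_1 + 4·M_2 + 1·M_3 = 6(Δ_2 - Δ_1) = 48
Natural end conditions: M_0 = M_3 = 0.
Solving: M_0 = 0, M_1 = 32/5, M_2 = 52/5, M_3 = 0.

6.4000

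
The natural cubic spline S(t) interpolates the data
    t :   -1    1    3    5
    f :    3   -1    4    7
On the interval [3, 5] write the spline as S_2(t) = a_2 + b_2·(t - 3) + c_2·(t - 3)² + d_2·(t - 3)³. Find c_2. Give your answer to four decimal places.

-0.8500

With σ_i denoting the second derivative at x_i, h_i = 2, 2, 2, and Δ_i = (y_(i+1) − y_i)/h_i = -2, 5/2, 3/2:
  2·σ_0 + 8·σ_1 + 2·σ_2 = 6(Δ_1 - Δ_0) = 27
  2·σ_1 + 8·σ_2 + 2·σ_3 = 6(Δ_2 - Δ_1) = -6
Natural end conditions: σ_0 = σ_3 = 0.
Solving the tridiagonal system: σ_0 = 0, σ_1 = 19/5, σ_2 = -17/10, σ_3 = 0.
On [3, 5], with S_2(t) = a_2 + b_2·(t - 3) + c_2·(t - 3)² + d_2·(t - 3)³: c_2 = σ_2/2 = -17/20, d_2 = (σ_3 - σ_2)/(6h_2) = 17/120, b_2 = Δ_2 - h_2(2σ_2 + σ_3)/6 = 79/30.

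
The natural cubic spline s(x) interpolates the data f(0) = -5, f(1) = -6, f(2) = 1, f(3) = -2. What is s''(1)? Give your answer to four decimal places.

Write M_i for s''(x_i). With h_i = 1, 1, 1 and divided differences Δ_i = -1, 7, -3, the continuity of s' gives the tridiagonal system
  1·M_0 + 4·M_1 + 1·M_2 = 6(Δ_1 - Δ_0) = 48
  1·M_1 + 4·M_2 + 1·M_3 = 6(Δ_2 - Δ_1) = -60
Natural end conditions: M_0 = M_3 = 0.
Forward elimination and back-substitution give M_0 = 0, M_1 = 84/5, M_2 = -96/5, M_3 = 0.

16.8000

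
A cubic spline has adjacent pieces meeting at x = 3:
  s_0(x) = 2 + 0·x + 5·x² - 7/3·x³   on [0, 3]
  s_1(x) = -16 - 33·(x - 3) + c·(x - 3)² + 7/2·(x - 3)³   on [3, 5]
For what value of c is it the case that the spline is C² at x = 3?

-16

s_0''(x) = 10 - 14·x, so s_0''(3) = -32. On the right, s_1''(3) = 2c, so c = -16.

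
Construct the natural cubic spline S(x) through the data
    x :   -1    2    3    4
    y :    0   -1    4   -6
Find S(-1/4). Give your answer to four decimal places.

Put σ_i = S'' at the i-th knot. Here h = (3, 1, 1) and Δ = (-1/3, 5, -10), so the interior equations h_(i-1)·σ_(i-1) + 2(h_(i-1)+h_i)·σ_i + h_i·σ_(i+1) = 6(Δ_i − Δ_(i-1)) read
  3·σ_0 + 8·σ_1 + 1·σ_2 = 6(Δ_1 - Δ_0) = 32
  1·σ_1 + 4·σ_2 + 1·σ_3 = 6(Δ_2 - Δ_1) = -90
Natural end conditions: σ_0 = σ_3 = 0.
Solving: σ_0 = 0, σ_1 = 218/31, σ_2 = -752/31, σ_3 = 0.
On [-1, 2], S(x) = 0 - 358/93·(x + 1) + 0·(x + 1)² + 109/279·(x + 1)³.
With (x + 1) = 3/4: S(-1/4) = -5401/1984.

-2.7223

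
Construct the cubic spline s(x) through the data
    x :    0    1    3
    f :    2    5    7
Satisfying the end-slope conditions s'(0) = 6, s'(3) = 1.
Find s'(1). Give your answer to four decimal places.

1.3333

With σ_i denoting the second derivative at x_i, h_i = 1, 2, and Δ_i = (y_(i+1) − y_i)/h_i = 3, 1:
  1·σ_0 + 6·σ_1 + 2·σ_2 = 6(Δ_1 - Δ_0) = -12
Clamped end conditions give two more equations: 2h_0·σ_0 + h_0·σ_1 = 6(Δ_0 - s'(0)) = -18 and h_1·σ_1 + 2h_1·σ_2 = 6(s'(3) - Δ_1) = 0.
Solving the tridiagonal system: σ_0 = -26/3, σ_1 = -2/3, σ_2 = 1/3.
On [1, 3], s'(x) = b_1 + 2c_1·(x - 1) + 3d_1·(x - 1)² with b_1 = Δ_1 - h_1(2σ_1 + σ_2)/6 = 4/3, c_1 = σ_1/2 = -1/3, d_1 = (σ_2 - σ_1)/(6h_1) = 1/12. So s'(1) = 4/3.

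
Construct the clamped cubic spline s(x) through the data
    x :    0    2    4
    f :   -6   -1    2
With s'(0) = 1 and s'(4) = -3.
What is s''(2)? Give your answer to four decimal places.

0.5000

Put m_i = s'' at the i-th knot. Here h = (2, 2) and Δ = (5/2, 3/2), so the interior equations h_(i-1)·m_(i-1) + 2(h_(i-1)+h_i)·m_i + h_i·m_(i+1) = 6(Δ_i − Δ_(i-1)) read
  2·m_0 + 8·m_1 + 2·m_2 = 6(Δ_1 - Δ_0) = -6
Clamped end conditions give two more equations: 2h_0·m_0 + h_0·m_1 = 6(Δ_0 - s'(0)) = 9 and h_1·m_1 + 2h_1·m_2 = 6(s'(4) - Δ_1) = -27.
Forward elimination and back-substitution give m_0 = 2, m_1 = 1/2, m_2 = -7.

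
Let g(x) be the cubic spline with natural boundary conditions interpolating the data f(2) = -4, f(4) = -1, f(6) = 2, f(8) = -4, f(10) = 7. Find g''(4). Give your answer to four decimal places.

With M_i denoting the second derivative at x_i, h_i = 2, 2, 2, 2, and Δ_i = (y_(i+1) − y_i)/h_i = 3/2, 3/2, -3, 11/2:
  2·M_0 + 8·M_1 + 2·M_2 = 6(Δ_1 - Δ_0) = 0
  2·M_1 + 8·M_2 + 2·M_3 = 6(Δ_2 - Δ_1) = -27
  2·M_2 + 8·M_3 + 2·M_4 = 6(Δ_3 - Δ_2) = 51
Natural end conditions: M_0 = M_4 = 0.
Solving: M_0 = 0, M_1 = 159/112, M_2 = -159/28, M_3 = 873/112, M_4 = 0.

1.4196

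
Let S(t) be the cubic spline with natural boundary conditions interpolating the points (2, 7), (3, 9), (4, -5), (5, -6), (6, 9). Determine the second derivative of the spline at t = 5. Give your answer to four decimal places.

18.4286

Write M_i for S''(x_i). With h_i = 1, 1, 1, 1 and divided differences Δ_i = 2, -14, -1, 15, the continuity of S' gives the tridiagonal system
  1·M_0 + 4·M_1 + 1·M_2 = 6(Δ_1 - Δ_0) = -96
  1·M_1 + 4·M_2 + 1·M_3 = 6(Δ_2 - Δ_1) = 78
  1·M_2 + 4·M_3 + 1·M_4 = 6(Δ_3 - Δ_2) = 96
Natural end conditions: M_0 = M_4 = 0.
Hence M_0 = 0, M_1 = -207/7, M_2 = 156/7, M_3 = 129/7, M_4 = 0.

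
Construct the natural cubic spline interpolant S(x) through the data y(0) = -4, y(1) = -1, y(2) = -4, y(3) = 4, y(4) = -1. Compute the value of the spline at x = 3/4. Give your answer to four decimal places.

Put M_i = S'' at the i-th knot. Here h = (1, 1, 1, 1) and Δ = (3, -3, 8, -5), so the interior equations h_(i-1)·M_(i-1) + 2(h_(i-1)+h_i)·M_i + h_i·M_(i+1) = 6(Δ_i − Δ_(i-1)) read
  1·M_0 + 4·M_1 + 1·M_2 = 6(Δ_1 - Δ_0) = -36
  1·M_1 + 4·M_2 + 1·M_3 = 6(Δ_2 - Δ_1) = 66
  1·M_2 + 4·M_3 + 1·M_4 = 6(Δ_3 - Δ_2) = -78
Natural end conditions: M_0 = M_4 = 0.
Solving the tridiagonal system: M_0 = 0, M_1 = -63/4, M_2 = 27, M_3 = -105/4, M_4 = 0.
On [0, 1], S(x) = -4 + 45/8·x + 0·x² - 21/8·x³.
With x = 3/4: S(3/4) = -455/512.

-0.8887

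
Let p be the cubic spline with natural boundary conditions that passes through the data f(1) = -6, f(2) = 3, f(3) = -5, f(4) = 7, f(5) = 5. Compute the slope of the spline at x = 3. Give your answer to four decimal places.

1.6250

Let σ_i = p''(x_i). Step sizes h_i = 1, 1, 1, 1; slopes of the chords Δ_i = (y_(i+1) - y_i)/h_i = 9, -8, 12, -2.
  1·σ_0 + 4·σ_1 + 1·σ_2 = 6(Δ_1 - Δ_0) = -102
  1·σ_1 + 4·σ_2 + 1·σ_3 = 6(Δ_2 - Δ_1) = 120
  1·σ_2 + 4·σ_3 + 1·σ_4 = 6(Δ_3 - Δ_2) = -84
Natural end conditions: σ_0 = σ_4 = 0.
Solving the tridiagonal system: σ_0 = 0, σ_1 = -1047/28, σ_2 = 333/7, σ_3 = -921/28, σ_4 = 0.
On [3, 4], p'(x) = b_2 + 2c_2·(x - 3) + 3d_2·(x - 3)² with b_2 = Δ_2 - h_2(2σ_2 + σ_3)/6 = 13/8, c_2 = σ_2/2 = 333/14, d_2 = (σ_3 - σ_2)/(6h_2) = -751/56. So p'(3) = 13/8.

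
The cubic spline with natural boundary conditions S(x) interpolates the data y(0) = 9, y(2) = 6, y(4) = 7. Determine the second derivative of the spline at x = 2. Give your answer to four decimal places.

1.5000

With σ_i denoting the second derivative at x_i, h_i = 2, 2, and Δ_i = (y_(i+1) − y_i)/h_i = -3/2, 1/2:
  2·σ_0 + 8·σ_1 + 2·σ_2 = 6(Δ_1 - Δ_0) = 12
Natural end conditions: σ_0 = σ_2 = 0.
Solving: σ_0 = 0, σ_1 = 3/2, σ_2 = 0.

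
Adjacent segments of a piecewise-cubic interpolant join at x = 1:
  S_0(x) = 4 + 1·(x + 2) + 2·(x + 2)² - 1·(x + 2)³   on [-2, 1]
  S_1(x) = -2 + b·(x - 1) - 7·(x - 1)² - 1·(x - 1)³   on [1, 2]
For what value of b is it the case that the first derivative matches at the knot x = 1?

-14

S_0'(x) = 1 + 4·(x + 2) - 3·(x + 2)², so S_0'(1) = -14. On the right, S_1'(1) = b, so b = -14.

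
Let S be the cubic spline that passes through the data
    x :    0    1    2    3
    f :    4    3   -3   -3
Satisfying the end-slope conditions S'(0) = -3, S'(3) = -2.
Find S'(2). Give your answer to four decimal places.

Let σ_i = S''(x_i). Step sizes h_i = 1, 1, 1; slopes of the chords Δ_i = (y_(i+1) - y_i)/h_i = -1, -6, 0.
  1·σ_0 + 4·σ_1 + 1·σ_2 = 6(Δ_1 - Δ_0) = -30
  1·σ_1 + 4·σ_2 + 1·σ_3 = 6(Δ_2 - Δ_1) = 36
Clamped end conditions give two more equations: 2h_0·σ_0 + h_0·σ_1 = 6(Δ_0 - S'(0)) = 12 and h_2·σ_2 + 2h_2·σ_3 = 6(S'(3) - Δ_2) = -12.
Forward elimination and back-substitution give σ_0 = 202/15, σ_1 = -224/15, σ_2 = 244/15, σ_3 = -212/15.
On [2, 3], S'(x) = b_2 + 2c_2·(x - 2) + 3d_2·(x - 2)² with b_2 = Δ_2 - h_2(2σ_2 + σ_3)/6 = -46/15, c_2 = σ_2/2 = 122/15, d_2 = (σ_3 - σ_2)/(6h_2) = -76/15. So S'(2) = -46/15.

-3.0667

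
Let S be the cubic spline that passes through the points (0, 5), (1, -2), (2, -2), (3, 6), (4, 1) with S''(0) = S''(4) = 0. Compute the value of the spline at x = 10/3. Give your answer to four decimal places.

5.7884

Put m_i = S'' at the i-th knot. Here h = (1, 1, 1, 1) and Δ = (-7, 0, 8, -5), so the interior equations h_(i-1)·m_(i-1) + 2(h_(i-1)+h_i)·m_i + h_i·m_(i+1) = 6(Δ_i − Δ_(i-1)) read
  1·m_0 + 4·m_1 + 1·m_2 = 6(Δ_1 - Δ_0) = 42
  1·m_1 + 4·m_2 + 1·m_3 = 6(Δ_2 - Δ_1) = 48
  1·m_2 + 4·m_3 + 1·m_4 = 6(Δ_3 - Δ_2) = -78
Natural end conditions: m_0 = m_4 = 0.
Solving the tridiagonal system: m_0 = 0, m_1 = 45/7, m_2 = 114/7, m_3 = -165/7, m_4 = 0.
On [3, 4], S(x) = 6 + 20/7·(x - 3) - 165/14·(x - 3)² + 55/14·(x - 3)³.
With (x - 3) = 1/3: S(10/3) = 1094/189.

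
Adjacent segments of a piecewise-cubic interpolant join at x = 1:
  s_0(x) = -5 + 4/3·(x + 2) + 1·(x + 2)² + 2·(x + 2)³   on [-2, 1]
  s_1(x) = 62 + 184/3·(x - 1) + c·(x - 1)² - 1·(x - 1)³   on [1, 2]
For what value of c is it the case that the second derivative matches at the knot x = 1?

s_0''(x) = 2 + 12·(x + 2), so s_0''(1) = 38. On the right, s_1''(1) = 2c, so c = 19.

19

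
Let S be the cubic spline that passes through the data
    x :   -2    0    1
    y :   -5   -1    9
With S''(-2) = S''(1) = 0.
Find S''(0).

Put σ_i = S'' at the i-th knot. Here h = (2, 1) and Δ = (2, 10), so the interior equations h_(i-1)·σ_(i-1) + 2(h_(i-1)+h_i)·σ_i + h_i·σ_(i+1) = 6(Δ_i − Δ_(i-1)) read
  2·σ_0 + 6·σ_1 + 1·σ_2 = 6(Δ_1 - Δ_0) = 48
Natural end conditions: σ_0 = σ_2 = 0.
Solving: σ_0 = 0, σ_1 = 8, σ_2 = 0.

8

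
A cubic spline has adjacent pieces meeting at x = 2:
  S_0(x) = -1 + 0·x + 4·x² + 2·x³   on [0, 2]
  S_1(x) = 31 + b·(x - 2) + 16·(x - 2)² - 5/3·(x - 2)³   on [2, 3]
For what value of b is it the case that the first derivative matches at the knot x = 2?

40

S_0'(x) = 0 + 8·x + 6·x², so S_0'(2) = 40. On the right, S_1'(2) = b, so b = 40.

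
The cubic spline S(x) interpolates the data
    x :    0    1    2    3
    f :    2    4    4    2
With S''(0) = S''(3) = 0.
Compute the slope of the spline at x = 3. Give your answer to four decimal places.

-2.4000

Put σ_i = S'' at the i-th knot. Here h = (1, 1, 1) and Δ = (2, 0, -2), so the interior equations h_(i-1)·σ_(i-1) + 2(h_(i-1)+h_i)·σ_i + h_i·σ_(i+1) = 6(Δ_i − Δ_(i-1)) read
  1·σ_0 + 4·σ_1 + 1·σ_2 = 6(Δ_1 - Δ_0) = -12
  1·σ_1 + 4·σ_2 + 1·σ_3 = 6(Δ_2 - Δ_1) = -12
Natural end conditions: σ_0 = σ_3 = 0.
Solving the tridiagonal system: σ_0 = 0, σ_1 = -12/5, σ_2 = -12/5, σ_3 = 0.
On [2, 3], S'(x) = b_2 + 2c_2·(x - 2) + 3d_2·(x - 2)² with b_2 = Δ_2 - h_2(2σ_2 + σ_3)/6 = -6/5, c_2 = σ_2/2 = -6/5, d_2 = (σ_3 - σ_2)/(6h_2) = 2/5. So S'(3) = -12/5.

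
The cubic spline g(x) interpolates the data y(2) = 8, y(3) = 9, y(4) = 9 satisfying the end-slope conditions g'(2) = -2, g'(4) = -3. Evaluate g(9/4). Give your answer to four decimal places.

7.7813

Put M_i = g'' at the i-th knot. Here h = (1, 1) and Δ = (1, 0), so the interior equations h_(i-1)·M_(i-1) + 2(h_(i-1)+h_i)·M_i + h_i·M_(i+1) = 6(Δ_i − Δ_(i-1)) read
  1·M_0 + 4·M_1 + 1·M_2 = 6(Δ_1 - Δ_0) = -6
Clamped end conditions give two more equations: 2h_0·M_0 + h_0·M_1 = 6(Δ_0 - g'(2)) = 18 and h_1·M_1 + 2h_1·M_2 = 6(g'(4) - Δ_1) = -18.
Hence M_0 = 10, M_1 = -2, M_2 = -8.
On [2, 3], g(x) = 8 - 2·(x - 2) + 5·(x - 2)² - 2·(x - 2)³.
With (x - 2) = 1/4: g(9/4) = 249/32.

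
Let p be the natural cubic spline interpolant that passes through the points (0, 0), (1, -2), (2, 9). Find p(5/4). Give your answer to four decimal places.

-0.3164

Let σ_i = p''(x_i). Step sizes h_i = 1, 1; slopes of the chords Δ_i = (y_(i+1) - y_i)/h_i = -2, 11.
  1·σ_0 + 4·σ_1 + 1·σ_2 = 6(Δ_1 - Δ_0) = 78
Natural end conditions: σ_0 = σ_2 = 0.
Solving: σ_0 = 0, σ_1 = 39/2, σ_2 = 0.
On [1, 2], p(x) = -2 + 9/2·(x - 1) + 39/4·(x - 1)² - 13/4·(x - 1)³.
With (x - 1) = 1/4: p(5/4) = -81/256.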